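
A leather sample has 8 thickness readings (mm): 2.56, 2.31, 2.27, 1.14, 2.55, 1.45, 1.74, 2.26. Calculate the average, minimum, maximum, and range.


Sum = 16.28
Average = 16.28 / 8 = 2.04 mm
Minimum = 1.14 mm
Maximum = 2.56 mm
Range = 2.56 - 1.14 = 1.42 mm


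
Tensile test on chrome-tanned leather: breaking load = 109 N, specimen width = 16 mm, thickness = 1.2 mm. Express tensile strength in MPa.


5.68 MPa

Cross-section = 16 x 1.2 = 19.2 mm^2
TS = 109 / 19.2 = 5.68 MPa
(1 N/mm^2 = 1 MPa)


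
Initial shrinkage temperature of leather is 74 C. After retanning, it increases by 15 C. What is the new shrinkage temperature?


89 C

New Ts = 74 + 15 = 89 C


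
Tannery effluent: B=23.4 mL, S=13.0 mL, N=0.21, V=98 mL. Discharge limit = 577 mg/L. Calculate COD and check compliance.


COD = 178.3 mg/L
Compliant: Yes

COD = (23.4 - 13.0) x 0.21 x 8000 / 98 = 178.3 mg/L
Limit: 577 mg/L
Compliant: Yes


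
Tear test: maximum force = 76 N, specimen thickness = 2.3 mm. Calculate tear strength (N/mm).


Tear strength = force / thickness
Tear = 76 / 2.3 = 33.0 N/mm


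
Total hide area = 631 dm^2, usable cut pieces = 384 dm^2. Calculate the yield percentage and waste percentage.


Yield = 384 / 631 x 100 = 60.9%
Waste = 631 - 384 = 247 dm^2
Waste% = 100 - 60.9 = 39.1%


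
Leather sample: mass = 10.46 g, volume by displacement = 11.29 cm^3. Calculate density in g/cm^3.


Density = mass / volume
Density = 10.46 / 11.29 = 0.926 g/cm^3


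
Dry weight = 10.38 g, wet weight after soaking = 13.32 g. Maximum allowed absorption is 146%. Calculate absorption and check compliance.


Absorption = 28.3%
Compliant: Yes


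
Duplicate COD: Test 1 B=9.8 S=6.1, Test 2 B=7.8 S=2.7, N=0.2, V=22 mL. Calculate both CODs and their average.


COD1 = (9.8 - 6.1) x 0.2 x 8000 / 22 = 269.1 mg/L
COD2 = (7.8 - 2.7) x 0.2 x 8000 / 22 = 370.9 mg/L
Average = (269.1 + 370.9) / 2 = 320.0 mg/L


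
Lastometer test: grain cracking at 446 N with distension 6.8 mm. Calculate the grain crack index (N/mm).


65.6 N/mm

Grain crack index = force / distension
Index = 446 / 6.8 = 65.6 N/mm


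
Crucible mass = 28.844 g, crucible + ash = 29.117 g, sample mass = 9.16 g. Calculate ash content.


Ash mass = 29.117 - 28.844 = 0.273 g
Ash% = 0.273 / 9.16 x 100 = 2.98%


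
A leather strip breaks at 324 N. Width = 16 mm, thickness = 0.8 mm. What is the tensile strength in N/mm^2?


25.31 N/mm^2

Cross-sectional area = 16 x 0.8 = 12.8 mm^2
Tensile strength = 324 / 12.8 = 25.31 N/mm^2


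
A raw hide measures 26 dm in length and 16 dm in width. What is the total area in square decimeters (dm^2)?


Area = length x width
Area = 26 x 16 = 416 dm^2


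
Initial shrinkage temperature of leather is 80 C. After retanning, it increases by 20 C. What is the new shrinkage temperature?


New Ts = 80 + 20 = 100 C


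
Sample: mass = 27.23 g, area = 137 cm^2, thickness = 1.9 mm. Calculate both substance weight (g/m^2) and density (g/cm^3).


Substance weight = 1987.6 g/m^2
Density = 1.046 g/cm^3

SW = 27.23 / 137 x 10000 = 1987.6 g/m^2
Volume = 137 x 1.9 / 10 = 26.03 cm^3
Density = 27.23 / 26.03 = 1.046 g/cm^3


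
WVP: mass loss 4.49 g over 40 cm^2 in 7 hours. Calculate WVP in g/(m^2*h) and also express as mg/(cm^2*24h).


WVP = 4.49 / (40 x 7) x 10000 = 160.36 g/(m^2*h)
Mass loss in mg = 4.49 x 1000 = 4490 mg
Per cm^2 per 24h in mg: 4490 x 24 / (40 x 7) = 107760 / 280 = 384.86 mg/(cm^2*24h)


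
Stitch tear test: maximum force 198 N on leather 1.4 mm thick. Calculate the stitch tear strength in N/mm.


Stitch tear strength = force / thickness
STS = 198 / 1.4 = 141.4 N/mm


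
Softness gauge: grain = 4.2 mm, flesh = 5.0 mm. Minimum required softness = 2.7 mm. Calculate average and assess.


Average softness = 4.60 mm
Meets requirement: Yes

Average = (4.2 + 5.0) / 2 = 4.60 mm
Minimum = 2.7 mm
Meets requirement: Yes


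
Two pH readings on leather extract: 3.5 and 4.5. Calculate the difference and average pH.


Difference = |3.5 - 4.5| = 1.0
Average = (3.5 + 4.5) / 2 = 4.00


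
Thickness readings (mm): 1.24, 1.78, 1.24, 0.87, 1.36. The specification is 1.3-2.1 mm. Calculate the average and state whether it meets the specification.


Average = 1.30 mm
Within specification: Yes

Sum = 6.49
Average = 6.49 / 5 = 1.30 mm
Specification range: 1.3 to 2.1 mm
Within spec: Yes


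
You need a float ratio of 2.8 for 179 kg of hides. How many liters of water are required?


Water = hide weight x target ratio
Water = 179 x 2.8 = 501.2 L


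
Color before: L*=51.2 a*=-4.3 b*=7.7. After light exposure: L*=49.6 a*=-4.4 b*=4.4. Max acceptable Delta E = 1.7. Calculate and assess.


Delta E = 3.67
Passes: No

dL = -1.6, da = -0.1, db = -3.3
dE = sqrt((-1.6)^2 + (-0.1)^2 + (-3.3)^2) = 3.67
Max = 1.7
Passes: No


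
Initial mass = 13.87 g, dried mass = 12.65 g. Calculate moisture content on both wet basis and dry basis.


Wet basis = 8.8%
Dry basis = 9.6%


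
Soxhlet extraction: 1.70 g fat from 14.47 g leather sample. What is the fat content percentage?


Fat content = 1.70 / 14.47 x 100
Fat = 11.7%


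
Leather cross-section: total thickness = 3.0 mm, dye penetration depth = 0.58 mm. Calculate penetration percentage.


Penetration% = 0.58 / 3.0 x 100
Penetration = 19.3%


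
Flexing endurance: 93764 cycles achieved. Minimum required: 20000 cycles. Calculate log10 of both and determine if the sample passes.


Achieved: log10 = 4.97
Required: log10 = 4.30
Passes: Yes


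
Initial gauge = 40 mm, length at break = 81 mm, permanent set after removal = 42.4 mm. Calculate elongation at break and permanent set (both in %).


Elongation at break = (81 - 40) / 40 x 100 = 102.5%
Permanent set = (42.4 - 40) / 40 x 100 = 6.0%


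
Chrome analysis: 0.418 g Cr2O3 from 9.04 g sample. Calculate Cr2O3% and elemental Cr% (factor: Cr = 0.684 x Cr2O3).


Cr2O3 = 4.62%
Cr = 3.16%


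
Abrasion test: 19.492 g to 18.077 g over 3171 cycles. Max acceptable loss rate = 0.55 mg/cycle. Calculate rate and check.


Rate = 0.446 mg/cycle
Passes: Yes

Loss = 19.492 - 18.077 = 1.415 g
Rate = 1.415 g / 3171 cycles x 1000 = 0.446 mg/cycle
Max = 0.55 mg/cycle
Passes: Yes


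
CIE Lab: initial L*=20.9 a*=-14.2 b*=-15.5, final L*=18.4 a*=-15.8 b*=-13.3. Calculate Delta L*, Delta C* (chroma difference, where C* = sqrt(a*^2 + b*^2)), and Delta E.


Delta L* = 18.4 - 20.9 = -2.5
C1* = sqrt((-14.2)^2 + (-15.5)^2) = 21.021
C2* = sqrt((-15.8)^2 + (-13.3)^2) = 20.653
Delta C* = 20.653 - 21.021 = -0.37
Delta E = sqrt((-2.5)^2 + (-1.6)^2 + (2.2)^2) = 3.69


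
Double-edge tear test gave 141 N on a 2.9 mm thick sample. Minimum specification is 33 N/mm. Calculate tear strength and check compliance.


Tear strength = 48.6 N/mm
Compliant: Yes


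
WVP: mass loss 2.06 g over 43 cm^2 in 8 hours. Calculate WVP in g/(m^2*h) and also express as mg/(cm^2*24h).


WVP = 2.06 / (43 x 8) x 10000 = 59.88 g/(m^2*h)
Mass loss in mg = 2.06 x 1000 = 2060 mg
Per cm^2 per 24h in mg: 2060 x 24 / (43 x 8) = 49440 / 344 = 143.72 mg/(cm^2*24h)


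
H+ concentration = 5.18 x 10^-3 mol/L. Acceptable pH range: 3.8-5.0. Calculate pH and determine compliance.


pH = -log10(5.18 x 10^-3) = 2.29
Range: 3.8 to 5.0
Compliant: No


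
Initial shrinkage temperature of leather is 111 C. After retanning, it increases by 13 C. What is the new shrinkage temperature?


New Ts = 111 + 13 = 124 C


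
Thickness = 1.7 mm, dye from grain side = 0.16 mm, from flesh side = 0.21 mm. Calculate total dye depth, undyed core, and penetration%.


Total dyed = 0.37 mm
Undyed core = 1.33 mm
Penetration = 21.8%


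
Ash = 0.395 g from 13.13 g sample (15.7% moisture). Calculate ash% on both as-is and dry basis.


As-is ash = 3.01%
Dry-basis ash = 3.57%

As-is ash% = 0.395 / 13.13 x 100 = 3.01%
Dry mass = 13.13 x (100 - 15.7) / 100 = 11.06859 g
Dry-basis ash% = 0.395 / 11.06859 x 100 = 3.57%


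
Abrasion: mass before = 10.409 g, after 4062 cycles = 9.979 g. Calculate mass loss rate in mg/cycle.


Mass loss = 10.409 - 9.979 = 0.430 g
Rate = 0.430 / 4062 x 1000 = 0.106 mg/cycle


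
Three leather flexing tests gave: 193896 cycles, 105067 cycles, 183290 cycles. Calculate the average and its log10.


Average = (193896 + 105067 + 183290) / 3 = 160751 cycles
log10(160751) = 5.21


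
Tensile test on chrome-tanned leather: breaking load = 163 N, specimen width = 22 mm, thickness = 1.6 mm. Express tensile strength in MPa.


Cross-section = 22 x 1.6 = 35.2 mm^2
TS = 163 / 35.2 = 4.63 MPa
(1 N/mm^2 = 1 MPa)


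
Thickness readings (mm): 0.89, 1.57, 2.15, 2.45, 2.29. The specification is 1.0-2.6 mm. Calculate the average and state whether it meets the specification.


Sum = 9.35
Average = 9.35 / 5 = 1.87 mm
Specification range: 1.0 to 2.6 mm
Within spec: Yes


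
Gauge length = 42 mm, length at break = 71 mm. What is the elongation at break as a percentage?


Extension = 71 - 42 = 29 mm
Elongation = 29 / 42 x 100 = 69.0%


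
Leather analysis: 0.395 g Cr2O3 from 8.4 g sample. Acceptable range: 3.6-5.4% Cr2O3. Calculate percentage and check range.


Cr2O3 = 4.70%
Within range: Yes


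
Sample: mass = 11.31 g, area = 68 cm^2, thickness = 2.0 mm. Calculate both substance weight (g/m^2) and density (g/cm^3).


Substance weight = 1663.2 g/m^2
Density = 0.832 g/cm^3


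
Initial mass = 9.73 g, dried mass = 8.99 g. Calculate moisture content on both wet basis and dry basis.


Moisture lost = 9.73 - 8.99 = 0.74 g
Wet basis MC = 0.74 / 9.73 x 100 = 7.6%
Dry basis MC = 0.74 / 8.99 x 100 = 8.2%


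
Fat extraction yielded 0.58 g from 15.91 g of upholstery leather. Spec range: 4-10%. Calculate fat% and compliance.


Fat content = 3.6%
Compliant: No

Fat% = 0.58 / 15.91 x 100 = 3.6%
Spec range: 4-10%
Compliant: No


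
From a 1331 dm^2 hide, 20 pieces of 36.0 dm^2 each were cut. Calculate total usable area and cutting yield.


Usable area = 720.0 dm^2
Yield = 54.1%


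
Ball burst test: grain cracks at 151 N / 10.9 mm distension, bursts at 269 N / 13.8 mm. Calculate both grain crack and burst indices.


Crack index = 151 / 10.9 = 13.9 N/mm
Burst index = 269 / 13.8 = 19.5 N/mm


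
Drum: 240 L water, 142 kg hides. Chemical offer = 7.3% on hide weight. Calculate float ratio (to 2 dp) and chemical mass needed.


Float ratio = 1.69
Chemical needed = 10.366 kg

Float ratio = 240 / 142 = 1.69
Chemical = 142 x 7.3 / 100 = 10.366 kg


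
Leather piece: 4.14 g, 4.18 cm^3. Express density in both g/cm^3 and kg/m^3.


0.990 g/cm^3
990 kg/m^3


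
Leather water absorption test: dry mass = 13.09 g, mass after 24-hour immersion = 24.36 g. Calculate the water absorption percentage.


Water absorbed = 24.36 - 13.09 = 11.27 g
WA% = 11.27 / 13.09 x 100 = 86.1%


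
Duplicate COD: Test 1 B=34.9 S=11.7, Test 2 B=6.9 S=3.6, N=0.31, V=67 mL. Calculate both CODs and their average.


COD1 = 858.7 mg/L
COD2 = 122.1 mg/L
Average = 490.4 mg/L


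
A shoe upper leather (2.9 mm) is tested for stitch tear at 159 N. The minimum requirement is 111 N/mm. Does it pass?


STS = 54.8 N/mm
Passes: No

STS = 159 / 2.9 = 54.8 N/mm
Minimum required: 111 N/mm
Passes: No


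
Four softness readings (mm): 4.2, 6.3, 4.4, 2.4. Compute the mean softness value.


4.33 mm

Sum = 4.2 + 6.3 + 4.4 + 2.4
Mean = 17.3 / 4 = 4.33 mm


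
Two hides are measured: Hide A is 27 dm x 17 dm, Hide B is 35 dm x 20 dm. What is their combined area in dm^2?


Hide A area = 27 x 17 = 459 dm^2
Hide B area = 35 x 20 = 700 dm^2
Total = 459 + 700 = 1159 dm^2


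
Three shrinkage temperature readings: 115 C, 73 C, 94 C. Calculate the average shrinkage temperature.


94.0 C

Average = (115 + 73 + 94) / 3
Average = 282 / 3 = 94.0 C


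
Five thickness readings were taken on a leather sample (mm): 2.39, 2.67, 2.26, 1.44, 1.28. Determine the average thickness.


Sum = 2.39 + 2.67 + 2.26 + 1.44 + 1.28 = 10.04
Average = 10.04 / 5 = 2.01 mm


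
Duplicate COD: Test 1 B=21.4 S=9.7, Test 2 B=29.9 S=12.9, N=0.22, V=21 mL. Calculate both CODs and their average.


COD1 = 980.6 mg/L
COD2 = 1424.8 mg/L
Average = 1202.7 mg/L


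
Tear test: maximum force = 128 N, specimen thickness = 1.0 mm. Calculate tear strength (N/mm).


Tear strength = force / thickness
Tear = 128 / 1.0 = 128.0 N/mm


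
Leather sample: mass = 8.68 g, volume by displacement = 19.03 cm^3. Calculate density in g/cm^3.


0.456 g/cm^3

Density = mass / volume
Density = 8.68 / 19.03 = 0.456 g/cm^3


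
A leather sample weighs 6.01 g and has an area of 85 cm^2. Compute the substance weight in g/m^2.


Substance weight = mass / area x 10000
SW = 6.01 / 85 x 10000
SW = 707.1 g/m^2


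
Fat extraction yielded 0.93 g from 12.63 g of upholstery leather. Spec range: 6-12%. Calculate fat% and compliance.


Fat% = 0.93 / 12.63 x 100 = 7.4%
Spec range: 6-12%
Compliant: Yes


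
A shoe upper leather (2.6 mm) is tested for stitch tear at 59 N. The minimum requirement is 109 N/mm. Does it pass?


STS = 22.7 N/mm
Passes: No

STS = 59 / 2.6 = 22.7 N/mm
Minimum required: 109 N/mm
Passes: No


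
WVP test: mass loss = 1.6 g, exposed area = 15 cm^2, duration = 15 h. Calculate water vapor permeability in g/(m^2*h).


WVP = mass_loss / (area x time) x 10000
WVP = 1.6 / (15 x 15) x 10000
WVP = 1.6 / 225 x 10000 = 71.11 g/(m^2*h)


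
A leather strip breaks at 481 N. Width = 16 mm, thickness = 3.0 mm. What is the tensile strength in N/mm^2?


10.02 N/mm^2


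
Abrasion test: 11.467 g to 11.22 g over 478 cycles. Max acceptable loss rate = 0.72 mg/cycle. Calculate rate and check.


Rate = 0.517 mg/cycle
Passes: Yes


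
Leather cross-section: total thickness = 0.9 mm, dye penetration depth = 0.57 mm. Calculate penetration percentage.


Penetration% = 0.57 / 0.9 x 100
Penetration = 63.3%


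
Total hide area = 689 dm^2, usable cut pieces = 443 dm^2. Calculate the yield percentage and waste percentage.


Yield = 443 / 689 x 100 = 64.3%
Waste = 689 - 443 = 246 dm^2
Waste% = 100 - 64.3 = 35.7%


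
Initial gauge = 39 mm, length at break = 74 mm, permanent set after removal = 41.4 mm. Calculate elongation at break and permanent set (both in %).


Elongation at break = (74 - 39) / 39 x 100 = 89.7%
Permanent set = (41.4 - 39) / 39 x 100 = 6.2%


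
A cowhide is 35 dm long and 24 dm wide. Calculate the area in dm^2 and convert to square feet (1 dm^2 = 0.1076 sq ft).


Area = 35 x 24 = 840 dm^2
Conversion: 840 x 0.1076 = 90.38 sq ft


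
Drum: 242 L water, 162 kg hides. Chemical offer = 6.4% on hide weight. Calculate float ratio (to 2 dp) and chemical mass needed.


Float ratio = 1.49
Chemical needed = 10.368 kg


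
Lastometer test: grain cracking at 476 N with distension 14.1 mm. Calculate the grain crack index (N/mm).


Grain crack index = force / distension
Index = 476 / 14.1 = 33.8 N/mm


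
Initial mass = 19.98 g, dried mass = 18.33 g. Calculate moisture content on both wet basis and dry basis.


Wet basis = 8.3%
Dry basis = 9.0%


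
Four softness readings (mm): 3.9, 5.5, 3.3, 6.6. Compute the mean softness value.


4.83 mm

Sum = 3.9 + 5.5 + 3.3 + 6.6
Mean = 19.3 / 4 = 4.83 mm


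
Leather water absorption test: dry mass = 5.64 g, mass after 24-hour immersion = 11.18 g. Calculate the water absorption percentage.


Water absorbed = 11.18 - 5.64 = 5.54 g
WA% = 5.54 / 5.64 x 100 = 98.2%


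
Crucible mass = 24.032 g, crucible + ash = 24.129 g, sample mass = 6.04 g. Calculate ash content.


Ash mass = 0.097 g
Ash content = 1.61%


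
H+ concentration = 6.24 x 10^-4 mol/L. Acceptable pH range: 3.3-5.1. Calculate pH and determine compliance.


pH = -log10(6.24 x 10^-4) = 3.20
Range: 3.3 to 5.1
Compliant: No


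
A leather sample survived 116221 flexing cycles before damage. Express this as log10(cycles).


log10(116221) = 5.07


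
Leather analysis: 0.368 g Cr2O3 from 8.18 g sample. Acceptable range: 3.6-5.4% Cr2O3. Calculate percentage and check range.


Cr2O3 = 4.50%
Within range: Yes


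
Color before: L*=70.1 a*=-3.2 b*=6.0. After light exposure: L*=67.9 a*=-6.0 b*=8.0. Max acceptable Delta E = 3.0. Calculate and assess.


Delta E = 4.08
Passes: No

dL = -2.2, da = -2.8, db = 2.0
dE = sqrt((-2.2)^2 + (-2.8)^2 + (2.0)^2) = 4.08
Max = 3.0
Passes: No


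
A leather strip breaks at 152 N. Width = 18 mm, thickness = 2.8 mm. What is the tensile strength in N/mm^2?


3.02 N/mm^2


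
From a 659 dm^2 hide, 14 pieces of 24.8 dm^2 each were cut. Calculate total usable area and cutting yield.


Usable area = 347.2 dm^2
Yield = 52.7%

Total usable = 14 x 24.8 = 347.2 dm^2
Yield = 347.2 / 659 x 100 = 52.7%


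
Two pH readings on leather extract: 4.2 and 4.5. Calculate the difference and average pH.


Difference = 0.3
Average pH = 4.35

Difference = |4.2 - 4.5| = 0.3
Average = (4.2 + 4.5) / 2 = 4.35


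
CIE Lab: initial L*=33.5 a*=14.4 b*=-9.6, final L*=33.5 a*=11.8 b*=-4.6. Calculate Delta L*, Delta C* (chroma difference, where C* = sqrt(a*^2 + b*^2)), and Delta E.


Delta L* = 0.0
Delta C* = -4.64
Delta E = 5.64

Delta L* = 33.5 - 33.5 = 0.0
C1* = sqrt((14.4)^2 + (-9.6)^2) = 17.307
C2* = sqrt((11.8)^2 + (-4.6)^2) = 12.665
Delta C* = 12.665 - 17.307 = -4.64
Delta E = sqrt((0.0)^2 + (-2.6)^2 + (5.0)^2) = 5.64


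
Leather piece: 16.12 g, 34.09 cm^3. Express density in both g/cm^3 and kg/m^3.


Density = 16.12 / 34.09 = 0.473 g/cm^3
Convert: 0.473 x 1000 = 473 kg/m^3


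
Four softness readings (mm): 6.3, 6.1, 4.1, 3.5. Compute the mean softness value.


5.00 mm


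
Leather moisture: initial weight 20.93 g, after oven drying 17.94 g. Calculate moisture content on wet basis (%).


Moisture = 20.93 - 17.94 = 2.99 g
MC = 2.99 / 20.93 x 100 = 14.3%


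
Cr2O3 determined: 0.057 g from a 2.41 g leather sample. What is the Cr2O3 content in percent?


Cr2O3% = 0.057 / 2.41 x 100
Cr2O3% = 2.37%


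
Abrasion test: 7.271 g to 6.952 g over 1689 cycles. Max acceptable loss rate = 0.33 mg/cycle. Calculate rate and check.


Rate = 0.189 mg/cycle
Passes: Yes

Loss = 7.271 - 6.952 = 0.319 g
Rate = 0.319 g / 1689 cycles x 1000 = 0.189 mg/cycle
Max = 0.33 mg/cycle
Passes: Yes


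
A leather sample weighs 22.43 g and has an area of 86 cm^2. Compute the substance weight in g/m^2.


2608.1 g/m^2

Substance weight = mass / area x 10000
SW = 22.43 / 86 x 10000
SW = 2608.1 g/m^2


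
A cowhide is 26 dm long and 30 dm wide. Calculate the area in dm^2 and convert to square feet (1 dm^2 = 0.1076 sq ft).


Area = 26 x 30 = 780 dm^2
Conversion: 780 x 0.1076 = 83.93 sq ft


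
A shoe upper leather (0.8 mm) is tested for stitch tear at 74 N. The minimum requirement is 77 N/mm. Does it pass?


STS = 74 / 0.8 = 92.5 N/mm
Minimum required: 77 N/mm
Passes: Yes


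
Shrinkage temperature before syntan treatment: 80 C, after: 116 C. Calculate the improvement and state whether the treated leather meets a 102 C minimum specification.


Improvement = 116 - 80 = 36 C
Spec check: 116 C >= 102 C? Yes


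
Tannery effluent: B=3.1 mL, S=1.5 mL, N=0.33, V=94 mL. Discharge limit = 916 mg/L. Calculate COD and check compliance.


COD = 44.9 mg/L
Compliant: Yes

COD = (3.1 - 1.5) x 0.33 x 8000 / 94 = 44.9 mg/L
Limit: 916 mg/L
Compliant: Yes


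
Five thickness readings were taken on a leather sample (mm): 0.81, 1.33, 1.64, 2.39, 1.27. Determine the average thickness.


1.49 mm

Sum = 0.81 + 1.33 + 1.64 + 2.39 + 1.27 = 7.44
Average = 7.44 / 5 = 1.49 mm


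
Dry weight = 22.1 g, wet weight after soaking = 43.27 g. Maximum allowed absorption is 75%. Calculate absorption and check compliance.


Absorption = 95.8%
Compliant: No

WA = (43.27 - 22.1) / 22.1 x 100 = 95.8%
Maximum allowed: 75%
Compliant: No


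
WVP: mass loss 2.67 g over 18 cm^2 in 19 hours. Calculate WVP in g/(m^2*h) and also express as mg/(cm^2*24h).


WVP = 2.67 / (18 x 19) x 10000 = 78.07 g/(m^2*h)
Mass loss in mg = 2.67 x 1000 = 2670 mg
Per cm^2 per 24h in mg: 2670 x 24 / (18 x 19) = 64080 / 342 = 187.37 mg/(cm^2*24h)


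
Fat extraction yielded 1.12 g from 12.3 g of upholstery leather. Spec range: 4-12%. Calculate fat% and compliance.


Fat% = 1.12 / 12.3 x 100 = 9.1%
Spec range: 4-12%
Compliant: Yes


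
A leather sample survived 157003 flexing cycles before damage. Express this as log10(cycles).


5.20


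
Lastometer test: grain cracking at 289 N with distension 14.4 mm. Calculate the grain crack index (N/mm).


20.1 N/mm

Grain crack index = force / distension
Index = 289 / 14.4 = 20.1 N/mm


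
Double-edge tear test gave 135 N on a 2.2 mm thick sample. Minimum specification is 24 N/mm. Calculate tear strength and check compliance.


Tear strength = 61.4 N/mm
Compliant: Yes

Tear strength = 135 / 2.2 = 61.4 N/mm
Required minimum = 24 N/mm
Compliant: Yes


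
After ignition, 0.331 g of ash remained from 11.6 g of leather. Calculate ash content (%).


2.85%


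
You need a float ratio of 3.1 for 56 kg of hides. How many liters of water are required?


173.6 L


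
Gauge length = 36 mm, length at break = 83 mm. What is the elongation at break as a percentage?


130.6%

Extension = 83 - 36 = 47 mm
Elongation = 47 / 36 x 100 = 130.6%


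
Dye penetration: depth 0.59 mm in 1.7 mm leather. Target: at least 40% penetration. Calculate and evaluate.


Penetration = 0.59 / 1.7 x 100 = 34.7%
Target: 40%
Meets target: No


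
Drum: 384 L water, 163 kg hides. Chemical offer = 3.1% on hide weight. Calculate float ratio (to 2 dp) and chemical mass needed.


Float ratio = 384 / 163 = 2.36
Chemical = 163 x 3.1 / 100 = 5.053 kg


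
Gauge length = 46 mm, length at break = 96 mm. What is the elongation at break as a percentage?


108.7%

Extension = 96 - 46 = 50 mm
Elongation = 50 / 46 x 100 = 108.7%


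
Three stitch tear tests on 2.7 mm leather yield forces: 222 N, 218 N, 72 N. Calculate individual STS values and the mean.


STS1 = 82.2 N/mm
STS2 = 80.7 N/mm
STS3 = 26.7 N/mm
Mean = 63.2 N/mm

STS1 = 222 / 2.7 = 82.2 N/mm
STS2 = 218 / 2.7 = 80.7 N/mm
STS3 = 72 / 2.7 = 26.7 N/mm
Mean = (82.2 + 80.7 + 26.7) / 3 = 63.2 N/mm


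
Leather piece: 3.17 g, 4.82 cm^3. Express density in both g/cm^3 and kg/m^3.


0.658 g/cm^3
658 kg/m^3

Density = 3.17 / 4.82 = 0.658 g/cm^3
Convert: 0.658 x 1000 = 658 kg/m^3


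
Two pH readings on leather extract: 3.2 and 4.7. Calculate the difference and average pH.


Difference = 1.5
Average pH = 3.95

Difference = |3.2 - 4.7| = 1.5
Average = (3.2 + 4.7) / 2 = 3.95


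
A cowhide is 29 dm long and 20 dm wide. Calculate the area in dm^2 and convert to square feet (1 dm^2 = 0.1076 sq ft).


580 dm^2
62.41 sq ft

Area = 29 x 20 = 580 dm^2
Conversion: 580 x 0.1076 = 62.41 sq ft


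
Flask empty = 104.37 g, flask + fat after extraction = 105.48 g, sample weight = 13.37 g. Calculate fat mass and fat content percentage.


Fat mass = 105.48 - 104.37 = 1.11 g
Fat% = 1.11 / 13.37 x 100 = 8.3%


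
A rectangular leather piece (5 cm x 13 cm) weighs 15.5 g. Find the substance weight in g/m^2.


2384.6 g/m^2

Area = 5 x 13 = 65 cm^2
SW = 15.5 / 65 x 10000 = 2384.6 g/m^2


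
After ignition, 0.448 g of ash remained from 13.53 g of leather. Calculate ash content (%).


3.31%

Ash% = 0.448 / 13.53 x 100
Ash% = 3.31%


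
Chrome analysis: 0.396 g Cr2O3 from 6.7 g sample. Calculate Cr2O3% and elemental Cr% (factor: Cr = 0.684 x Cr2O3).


Cr2O3 = 5.91%
Cr = 4.04%

Cr2O3% = 0.396 / 6.7 x 100 = 5.91%
Cr% = 5.91 x 0.684 = 4.04%


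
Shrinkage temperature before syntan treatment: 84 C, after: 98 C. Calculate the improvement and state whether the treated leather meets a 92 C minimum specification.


Improvement = 98 - 84 = 14 C
Spec check: 98 C >= 92 C? Yes


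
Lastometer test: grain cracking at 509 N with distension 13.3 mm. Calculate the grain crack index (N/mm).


Grain crack index = force / distension
Index = 509 / 13.3 = 38.3 N/mm


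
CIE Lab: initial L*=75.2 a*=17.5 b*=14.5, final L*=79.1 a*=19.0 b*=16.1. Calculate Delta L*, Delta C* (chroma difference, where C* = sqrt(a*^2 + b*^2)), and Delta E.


Delta L* = 3.9
Delta C* = 2.18
Delta E = 4.47

Delta L* = 79.1 - 75.2 = 3.9
C1* = sqrt((17.5)^2 + (14.5)^2) = 22.727
C2* = sqrt((19.0)^2 + (16.1)^2) = 24.904
Delta C* = 24.904 - 22.727 = 2.18
Delta E = sqrt((3.9)^2 + (1.5)^2 + (1.6)^2) = 4.47


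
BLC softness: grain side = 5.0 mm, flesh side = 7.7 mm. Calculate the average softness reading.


6.35 mm

Average = (5.0 + 7.7) / 2
Average = 6.35 mm


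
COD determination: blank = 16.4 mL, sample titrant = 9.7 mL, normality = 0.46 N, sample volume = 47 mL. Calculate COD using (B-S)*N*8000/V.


COD = (16.4 - 9.7) x 0.46 x 8000 / 47
COD = 6.7 x 0.46 x 8000 / 47
COD = 524.6 mg/L


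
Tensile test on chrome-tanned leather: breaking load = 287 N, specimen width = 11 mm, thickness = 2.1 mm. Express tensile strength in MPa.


Cross-section = 11 x 2.1 = 23.1 mm^2
TS = 287 / 23.1 = 12.42 MPa
(1 N/mm^2 = 1 MPa)


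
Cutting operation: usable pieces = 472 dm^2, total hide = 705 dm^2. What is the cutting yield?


67.0%


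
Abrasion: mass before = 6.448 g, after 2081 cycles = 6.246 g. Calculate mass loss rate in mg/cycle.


0.097 mg/cycle

Mass loss = 6.448 - 6.246 = 0.202 g
Rate = 0.202 / 2081 x 1000 = 0.097 mg/cycle


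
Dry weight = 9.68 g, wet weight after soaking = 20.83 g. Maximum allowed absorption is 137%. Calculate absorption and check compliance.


Absorption = 115.2%
Compliant: Yes

WA = (20.83 - 9.68) / 9.68 x 100 = 115.2%
Maximum allowed: 137%
Compliant: Yes


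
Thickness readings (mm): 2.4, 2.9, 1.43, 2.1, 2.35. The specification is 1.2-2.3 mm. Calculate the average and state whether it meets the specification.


Average = 2.24 mm
Within specification: Yes


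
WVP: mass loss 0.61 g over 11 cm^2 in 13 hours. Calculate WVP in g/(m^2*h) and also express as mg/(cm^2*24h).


WVP = 42.66 g/(m^2*h)
Daily rate = 102.38 mg/(cm^2*24h)


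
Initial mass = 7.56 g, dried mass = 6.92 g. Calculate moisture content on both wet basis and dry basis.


Moisture lost = 7.56 - 6.92 = 0.64 g
Wet basis MC = 0.64 / 7.56 x 100 = 8.5%
Dry basis MC = 0.64 / 6.92 x 100 = 9.2%


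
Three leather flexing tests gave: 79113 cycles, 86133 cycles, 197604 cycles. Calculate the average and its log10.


Average = (79113 + 86133 + 197604) / 3 = 120950 cycles
log10(120950) = 5.08


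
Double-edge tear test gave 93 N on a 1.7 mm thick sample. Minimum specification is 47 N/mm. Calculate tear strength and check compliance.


Tear strength = 93 / 1.7 = 54.7 N/mm
Required minimum = 47 N/mm
Compliant: Yes


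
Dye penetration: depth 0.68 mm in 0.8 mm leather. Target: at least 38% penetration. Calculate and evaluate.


Penetration = 85.0%
Meets target: Yes

Penetration = 0.68 / 0.8 x 100 = 85.0%
Target: 38%
Meets target: Yes


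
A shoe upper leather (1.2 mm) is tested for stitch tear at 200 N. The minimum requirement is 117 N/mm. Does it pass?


STS = 166.7 N/mm
Passes: Yes

STS = 200 / 1.2 = 166.7 N/mm
Minimum required: 117 N/mm
Passes: Yes


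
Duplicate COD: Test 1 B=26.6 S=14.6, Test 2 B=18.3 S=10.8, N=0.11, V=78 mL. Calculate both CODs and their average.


COD1 = 135.4 mg/L
COD2 = 84.6 mg/L
Average = 110.0 mg/L


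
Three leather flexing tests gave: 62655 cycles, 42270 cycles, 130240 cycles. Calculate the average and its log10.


Average = (62655 + 42270 + 130240) / 3 = 78388 cycles
log10(78388) = 4.89


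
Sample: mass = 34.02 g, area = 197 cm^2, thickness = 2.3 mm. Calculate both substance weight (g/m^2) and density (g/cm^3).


SW = 34.02 / 197 x 10000 = 1726.9 g/m^2
Volume = 197 x 2.3 / 10 = 45.31 cm^3
Density = 34.02 / 45.31 = 0.751 g/cm^3


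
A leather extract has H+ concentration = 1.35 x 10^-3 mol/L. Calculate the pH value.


pH = 2.87

pH = -log10[H+]
pH = -log10(1.35 x 10^-3) = 2.87


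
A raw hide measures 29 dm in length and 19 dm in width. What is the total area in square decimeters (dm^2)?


Area = length x width
Area = 29 x 19 = 551 dm^2


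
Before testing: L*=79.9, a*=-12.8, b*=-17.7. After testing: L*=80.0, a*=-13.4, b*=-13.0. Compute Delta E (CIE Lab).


dL = 80.0 - 79.9 = 0.1
da = -13.4 - (-12.8) = -0.6
db = -13.0 - (-17.7) = 4.7
dE = sqrt((0.1)^2 + (-0.6)^2 + (4.7)^2) = 4.74


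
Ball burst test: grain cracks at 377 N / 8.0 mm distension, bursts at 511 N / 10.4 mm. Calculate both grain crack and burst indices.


Crack index = 47.1 N/mm
Burst index = 49.1 N/mm


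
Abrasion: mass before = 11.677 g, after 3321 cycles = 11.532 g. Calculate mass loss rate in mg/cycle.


0.044 mg/cycle

Mass loss = 11.677 - 11.532 = 0.145 g
Rate = 0.145 / 3321 x 1000 = 0.044 mg/cycle


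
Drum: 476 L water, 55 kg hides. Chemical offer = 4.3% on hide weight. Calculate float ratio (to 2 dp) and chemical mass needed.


Float ratio = 8.65
Chemical needed = 2.365 kg

Float ratio = 476 / 55 = 8.65
Chemical = 55 x 4.3 / 100 = 2.365 kg


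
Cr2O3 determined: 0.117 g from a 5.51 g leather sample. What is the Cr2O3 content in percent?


2.12%


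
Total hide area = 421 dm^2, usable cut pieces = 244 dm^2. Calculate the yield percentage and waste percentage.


Yield = 244 / 421 x 100 = 58.0%
Waste = 421 - 244 = 177 dm^2
Waste% = 100 - 58.0 = 42.0%


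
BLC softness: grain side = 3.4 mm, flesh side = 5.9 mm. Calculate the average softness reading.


Average = (3.4 + 5.9) / 2
Average = 4.65 mm


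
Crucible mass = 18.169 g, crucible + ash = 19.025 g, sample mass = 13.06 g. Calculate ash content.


Ash mass = 19.025 - 18.169 = 0.856 g
Ash% = 0.856 / 13.06 x 100 = 6.55%


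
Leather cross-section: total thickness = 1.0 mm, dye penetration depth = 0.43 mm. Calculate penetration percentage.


43.0%


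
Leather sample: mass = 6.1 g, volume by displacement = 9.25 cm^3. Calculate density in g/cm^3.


0.659 g/cm^3


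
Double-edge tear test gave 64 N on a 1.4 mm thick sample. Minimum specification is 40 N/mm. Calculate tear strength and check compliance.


Tear strength = 64 / 1.4 = 45.7 N/mm
Required minimum = 40 N/mm
Compliant: Yes


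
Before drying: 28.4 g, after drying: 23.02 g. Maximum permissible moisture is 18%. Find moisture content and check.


Moisture content = 18.9%
Acceptable: No

MC = (28.4 - 23.02) / 28.4 x 100 = 18.9%
Maximum: 18%
Acceptable: No


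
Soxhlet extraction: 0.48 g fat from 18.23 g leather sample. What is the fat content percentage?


Fat content = 0.48 / 18.23 x 100
Fat = 2.6%


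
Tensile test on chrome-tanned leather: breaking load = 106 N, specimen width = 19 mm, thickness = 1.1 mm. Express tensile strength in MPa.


Cross-section = 19 x 1.1 = 20.9 mm^2
TS = 106 / 20.9 = 5.07 MPa
(1 N/mm^2 = 1 MPa)


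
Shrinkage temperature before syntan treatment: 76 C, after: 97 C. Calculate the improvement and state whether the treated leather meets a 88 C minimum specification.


Improvement = 97 - 76 = 21 C
Spec check: 97 C >= 88 C? Yes


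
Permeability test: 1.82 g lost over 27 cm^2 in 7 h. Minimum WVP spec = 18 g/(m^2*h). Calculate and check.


WVP = 1.82 / (27 x 7) x 10000 = 96.30 g/(m^2*h)
Minimum: 18 g/(m^2*h)
Meets spec: Yes


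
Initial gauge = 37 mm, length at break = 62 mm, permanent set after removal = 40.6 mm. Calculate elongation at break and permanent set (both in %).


Elongation at break = 67.6%
Permanent set = 9.7%


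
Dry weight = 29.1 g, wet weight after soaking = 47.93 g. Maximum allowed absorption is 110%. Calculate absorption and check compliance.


WA = (47.93 - 29.1) / 29.1 x 100 = 64.7%
Maximum allowed: 110%
Compliant: Yes


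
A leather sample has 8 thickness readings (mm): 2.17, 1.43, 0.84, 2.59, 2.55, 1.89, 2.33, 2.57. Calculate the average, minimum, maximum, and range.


Average = 2.05 mm
Min = 0.84 mm
Max = 2.59 mm
Range = 1.75 mm


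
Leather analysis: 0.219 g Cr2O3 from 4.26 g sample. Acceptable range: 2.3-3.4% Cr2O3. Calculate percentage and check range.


Cr2O3 = 5.14%
Within range: No


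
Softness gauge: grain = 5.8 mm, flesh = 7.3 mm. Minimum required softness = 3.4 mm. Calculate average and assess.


Average = (5.8 + 7.3) / 2 = 6.55 mm
Minimum = 3.4 mm
Meets requirement: Yes


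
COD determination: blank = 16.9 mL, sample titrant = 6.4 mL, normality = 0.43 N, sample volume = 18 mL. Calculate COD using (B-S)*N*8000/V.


COD = (16.9 - 6.4) x 0.43 x 8000 / 18
COD = 10.5 x 0.43 x 8000 / 18
COD = 2006.7 mg/L


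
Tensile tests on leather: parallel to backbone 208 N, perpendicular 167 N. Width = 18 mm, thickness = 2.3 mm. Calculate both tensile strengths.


Area = 18 x 2.3 = 41.4 mm^2
TS (parallel) = 208 / 41.4 = 5.02 N/mm^2
TS (perpendicular) = 167 / 41.4 = 4.03 N/mm^2


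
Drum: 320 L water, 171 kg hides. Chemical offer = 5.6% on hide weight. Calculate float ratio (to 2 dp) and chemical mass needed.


Float ratio = 320 / 171 = 1.87
Chemical = 171 x 5.6 / 100 = 9.576 kg


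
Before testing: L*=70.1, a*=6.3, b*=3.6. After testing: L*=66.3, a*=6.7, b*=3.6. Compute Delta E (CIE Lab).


Delta E = 3.82

dL = 66.3 - 70.1 = -3.8
da = 6.7 - 6.3 = 0.4
db = 3.6 - 3.6 = 0.0
dE = sqrt((-3.8)^2 + (0.4)^2 + (0.0)^2) = 3.82


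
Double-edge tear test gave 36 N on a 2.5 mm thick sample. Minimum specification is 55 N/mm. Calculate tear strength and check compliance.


Tear strength = 36 / 2.5 = 14.4 N/mm
Required minimum = 55 N/mm
Compliant: No


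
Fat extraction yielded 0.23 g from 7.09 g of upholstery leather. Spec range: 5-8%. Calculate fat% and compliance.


Fat content = 3.2%
Compliant: No

Fat% = 0.23 / 7.09 x 100 = 3.2%
Spec range: 5-8%
Compliant: No


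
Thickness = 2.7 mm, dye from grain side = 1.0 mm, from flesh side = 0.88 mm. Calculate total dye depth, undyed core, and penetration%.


Total dyed = 1.0 + 0.88 = 1.88 mm
Undyed core = 2.7 - 1.88 = 0.82 mm
Penetration = 1.88 / 2.7 x 100 = 69.6%


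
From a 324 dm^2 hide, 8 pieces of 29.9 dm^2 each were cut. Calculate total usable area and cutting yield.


Total usable = 8 x 29.9 = 239.2 dm^2
Yield = 239.2 / 324 x 100 = 73.8%


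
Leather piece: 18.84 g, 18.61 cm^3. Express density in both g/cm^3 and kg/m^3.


1.012 g/cm^3
1012 kg/m^3

Density = 18.84 / 18.61 = 1.012 g/cm^3
Convert: 1.012 x 1000 = 1012 kg/m^3


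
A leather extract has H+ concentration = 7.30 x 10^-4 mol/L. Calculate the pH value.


pH = 3.14

pH = -log10[H+]
pH = -log10(7.30 x 10^-4) = 3.14


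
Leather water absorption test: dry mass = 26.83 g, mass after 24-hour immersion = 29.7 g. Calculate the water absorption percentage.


Water absorbed = 29.7 - 26.83 = 2.87 g
WA% = 2.87 / 26.83 x 100 = 10.7%


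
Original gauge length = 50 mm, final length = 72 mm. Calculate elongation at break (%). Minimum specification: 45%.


Elongation = 44.0%
Meets spec: No


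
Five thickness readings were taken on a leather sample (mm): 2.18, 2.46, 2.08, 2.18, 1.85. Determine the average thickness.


2.15 mm

Sum = 2.18 + 2.46 + 2.08 + 2.18 + 1.85 = 10.75
Average = 10.75 / 5 = 2.15 mm


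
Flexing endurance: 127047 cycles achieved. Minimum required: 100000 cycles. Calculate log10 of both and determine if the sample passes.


Achieved: log10 = 5.10
Required: log10 = 5.00
Passes: Yes

log10(127047) = 5.10
log10(100000) = 5.00
Passes: Yes


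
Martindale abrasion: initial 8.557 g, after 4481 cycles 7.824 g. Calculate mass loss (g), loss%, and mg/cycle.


Loss = 8.557 - 7.824 = 0.733 g
Loss% = 0.733 / 8.557 x 100 = 8.57%
Rate = 0.733 / 4481 x 1000 = 0.164 mg/cycle


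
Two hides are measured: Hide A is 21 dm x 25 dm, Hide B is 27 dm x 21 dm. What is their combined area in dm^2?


1092 dm^2


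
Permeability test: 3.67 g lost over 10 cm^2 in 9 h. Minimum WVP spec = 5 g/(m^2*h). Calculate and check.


WVP = 407.78 g/(m^2*h)
Meets specification: Yes

WVP = 3.67 / (10 x 9) x 10000 = 407.78 g/(m^2*h)
Minimum: 5 g/(m^2*h)
Meets spec: Yes


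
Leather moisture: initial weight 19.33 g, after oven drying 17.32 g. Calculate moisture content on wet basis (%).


10.4%


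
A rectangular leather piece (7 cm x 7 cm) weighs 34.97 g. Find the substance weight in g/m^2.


7136.7 g/m^2


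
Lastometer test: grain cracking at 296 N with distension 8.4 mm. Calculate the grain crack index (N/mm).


35.2 N/mm

Grain crack index = force / distension
Index = 296 / 8.4 = 35.2 N/mm


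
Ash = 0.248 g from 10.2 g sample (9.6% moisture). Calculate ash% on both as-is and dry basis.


As-is ash = 2.43%
Dry-basis ash = 2.69%


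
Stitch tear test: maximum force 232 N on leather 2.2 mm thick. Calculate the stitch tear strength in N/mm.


105.5 N/mm


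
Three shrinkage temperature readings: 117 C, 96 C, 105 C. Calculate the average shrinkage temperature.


106.0 C

Average = (117 + 96 + 105) / 3
Average = 318 / 3 = 106.0 C


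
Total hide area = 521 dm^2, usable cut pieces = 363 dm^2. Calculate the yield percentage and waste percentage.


Yield = 69.7%
Waste = 30.3%


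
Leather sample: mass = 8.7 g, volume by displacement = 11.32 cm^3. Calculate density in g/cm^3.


Density = mass / volume
Density = 8.7 / 11.32 = 0.769 g/cm^3


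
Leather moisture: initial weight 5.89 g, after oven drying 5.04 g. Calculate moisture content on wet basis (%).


14.4%


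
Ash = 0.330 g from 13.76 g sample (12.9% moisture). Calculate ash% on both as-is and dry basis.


As-is ash = 2.40%
Dry-basis ash = 2.75%

As-is ash% = 0.330 / 13.76 x 100 = 2.40%
Dry mass = 13.76 x (100 - 12.9) / 100 = 11.98496 g
Dry-basis ash% = 0.330 / 11.98496 x 100 = 2.75%


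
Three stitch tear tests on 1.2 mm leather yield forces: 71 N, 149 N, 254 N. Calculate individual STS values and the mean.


STS1 = 71 / 1.2 = 59.2 N/mm
STS2 = 149 / 1.2 = 124.2 N/mm
STS3 = 254 / 1.2 = 211.7 N/mm
Mean = (59.2 + 124.2 + 211.7) / 3 = 131.7 N/mm


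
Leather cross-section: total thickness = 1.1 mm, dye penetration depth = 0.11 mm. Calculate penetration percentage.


10.0%


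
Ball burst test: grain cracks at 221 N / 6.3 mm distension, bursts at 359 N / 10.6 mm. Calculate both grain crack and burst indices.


Crack index = 35.1 N/mm
Burst index = 33.9 N/mm


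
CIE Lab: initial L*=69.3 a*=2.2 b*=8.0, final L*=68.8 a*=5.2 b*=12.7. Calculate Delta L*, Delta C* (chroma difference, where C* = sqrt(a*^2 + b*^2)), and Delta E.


Delta L* = 68.8 - 69.3 = -0.5
C1* = sqrt((2.2)^2 + (8.0)^2) = 8.297
C2* = sqrt((5.2)^2 + (12.7)^2) = 13.723
Delta C* = 13.723 - 8.297 = 5.43
Delta E = sqrt((-0.5)^2 + (3.0)^2 + (4.7)^2) = 5.60


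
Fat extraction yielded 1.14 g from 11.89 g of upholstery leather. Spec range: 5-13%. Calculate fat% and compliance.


Fat content = 9.6%
Compliant: Yes


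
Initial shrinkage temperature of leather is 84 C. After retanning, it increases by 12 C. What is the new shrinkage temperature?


96 C

New Ts = 84 + 12 = 96 C


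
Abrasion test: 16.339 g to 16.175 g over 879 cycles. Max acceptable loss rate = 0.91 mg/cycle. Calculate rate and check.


Loss = 16.339 - 16.175 = 0.164 g
Rate = 0.164 g / 879 cycles x 1000 = 0.187 mg/cycle
Max = 0.91 mg/cycle
Passes: Yes


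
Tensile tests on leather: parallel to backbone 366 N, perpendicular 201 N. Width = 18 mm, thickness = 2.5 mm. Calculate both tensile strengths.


Area = 18 x 2.5 = 45.0 mm^2
TS (parallel) = 366 / 45.0 = 8.13 N/mm^2
TS (perpendicular) = 201 / 45.0 = 4.47 N/mm^2


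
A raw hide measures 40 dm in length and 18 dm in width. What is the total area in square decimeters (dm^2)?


720 dm^2
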